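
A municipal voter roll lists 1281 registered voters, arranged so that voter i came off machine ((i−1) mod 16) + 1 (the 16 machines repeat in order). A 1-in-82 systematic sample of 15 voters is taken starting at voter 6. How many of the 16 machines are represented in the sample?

Consecutive selections differ by k = 82, so their machine numbers differ by 82 mod 16 = 2.
gcd(82, 16) = 2, so the sample visits 16/2 = 8 distinct residues mod 16.
Start 6 is machine 6; the machines hit are 2, 4, 6, 8, 10, 12, 14, 16.

8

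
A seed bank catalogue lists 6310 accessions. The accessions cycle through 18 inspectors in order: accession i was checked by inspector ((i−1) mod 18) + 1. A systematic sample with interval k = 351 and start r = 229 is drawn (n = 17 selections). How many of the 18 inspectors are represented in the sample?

Consecutive selections differ by k = 351, so their inspector numbers differ by 351 mod 18 = 9.
gcd(351, 18) = 9, so the sample visits 18/9 = 2 distinct residues mod 18.
Start 229 is inspector 13; the inspectors hit are 4, 13.

2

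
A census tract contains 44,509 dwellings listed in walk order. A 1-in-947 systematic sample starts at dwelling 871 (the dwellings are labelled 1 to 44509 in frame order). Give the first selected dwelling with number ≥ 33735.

k = 947
Steps past start: ⌈(33735 − 871)/947⌉ = ⌈32864/947⌉ = 35
Selected dwelling: 871 + 35×947 = 34016

34016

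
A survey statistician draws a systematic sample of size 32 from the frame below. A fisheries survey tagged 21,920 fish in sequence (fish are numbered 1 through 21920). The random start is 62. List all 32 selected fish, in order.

k = N/n = 21920/32 = 685
fish 1: 62
fish 2: 62 + 685 = 747
fish 3: 747 + 685 = 1432
fish 4: 1432 + 685 = 2117
fish 5: 2117 + 685 = 2802
fish 6: 2802 + 685 = 3487
fish 7: 3487 + 685 = 4172
fish 8: 4172 + 685 = 4857
fish 9: 4857 + 685 = 5542
fish 10: 5542 + 685 = 6227
fish 11: 6227 + 685 = 6912
fish 12: 6912 + 685 = 7597
fish 13: 7597 + 685 = 8282
fish 14: 8282 + 685 = 8967
fish 15: 8967 + 685 = 9652
fish 16: 9652 + 685 = 10337
fish 17: 10337 + 685 = 11022
fish 18: 11022 + 685 = 11707
fish 19: 11707 + 685 = 12392
fish 20: 12392 + 685 = 13077
fish 21: 13077 + 685 = 13762
fish 22: 13762 + 685 = 14447
fish 23: 14447 + 685 = 15132
fish 24: 15132 + 685 = 15817
fish 25: 15817 + 685 = 16502
fish 26: 16502 + 685 = 17187
fish 27: 17187 + 685 = 17872
fish 28: 17872 + 685 = 18557
fish 29: 18557 + 685 = 19242
fish 30: 19242 + 685 = 19927
fish 31: 19927 + 685 = 20612
fish 32: 20612 + 685 = 21297

62, 747, 1432, 2117, 2802, 3487, 4172, 4857, 5542, 6227, 6912, 7597, 8282, 8967, 9652, 10337, 11022, 11707, 12392, 13077, 13762, 14447, 15132, 15817, 16502, 17187, 17872, 18557, 19242, 19927, 20612, 21297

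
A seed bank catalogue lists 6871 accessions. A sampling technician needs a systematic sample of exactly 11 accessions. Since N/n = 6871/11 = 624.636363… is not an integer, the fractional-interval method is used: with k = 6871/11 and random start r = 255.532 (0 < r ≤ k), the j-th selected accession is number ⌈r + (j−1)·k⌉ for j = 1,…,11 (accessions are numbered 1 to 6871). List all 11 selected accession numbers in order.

j=1: r + 0k = 255.532 → ⌈·⌉ = 256
j=2: r + 1k = 880.168363… → ⌈·⌉ = 881
j=3: r + 2k = 1504.804727… → ⌈·⌉ = 1505
j=4: r + 3k = 2129.441090… → ⌈·⌉ = 2130
j=5: r + 4k = 2754.077454… → ⌈·⌉ = 2755
j=6: r + 5k = 3378.713818… → ⌈·⌉ = 3379
j=7: r + 6k = 4003.350181… → ⌈·⌉ = 4004
j=8: r + 7k = 4627.986545… → ⌈·⌉ = 4628
j=9: r + 8k = 5252.622909… → ⌈·⌉ = 5253
j=10: r + 9k = 5877.259272… → ⌈·⌉ = 5878
j=11: r + 10k = 6501.895636… → ⌈·⌉ = 6502

256, 881, 1505, 2130, 2755, 3379, 4004, 4628, 5253, 5878, 6502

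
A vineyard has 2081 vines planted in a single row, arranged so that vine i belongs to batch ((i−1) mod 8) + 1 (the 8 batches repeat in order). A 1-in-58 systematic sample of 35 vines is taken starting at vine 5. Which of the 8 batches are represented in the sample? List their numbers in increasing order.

Consecutive selections differ by k = 58, so their batch numbers differ by 58 mod 8 = 2.
gcd(58, 8) = 2, so the sample visits 8/2 = 4 distinct residues mod 8.
Start 5 is batch 5; the batches hit are 1, 3, 5, 7.

1, 3, 5, 7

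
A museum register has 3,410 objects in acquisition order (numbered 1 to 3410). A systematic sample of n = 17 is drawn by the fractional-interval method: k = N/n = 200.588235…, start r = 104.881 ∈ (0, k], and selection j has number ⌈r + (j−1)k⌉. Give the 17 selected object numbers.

105, 306, 507, 707, 908, 1108, 1309, 1509, 1710, 1911, 2111, 2312, 2512, 2713, 2914, 3114, 3315

j=1: r + 0k = 104.881 → ⌈·⌉ = 105
j=2: r + 1k = 305.469235… → ⌈·⌉ = 306
j=3: r + 2k = 506.057470… → ⌈·⌉ = 507
j=4: r + 3k = 706.645705… → ⌈·⌉ = 707
j=5: r + 4k = 907.233941… → ⌈·⌉ = 908
j=6: r + 5k = 1107.822176… → ⌈·⌉ = 1108
j=7: r + 6k = 1308.410411… → ⌈·⌉ = 1309
j=8: r + 7k = 1508.998647… → ⌈·⌉ = 1509
j=9: r + 8k = 1709.586882… → ⌈·⌉ = 1710
j=10: r + 9k = 1910.175117… → ⌈·⌉ = 1911
j=11: r + 10k = 2110.763352… → ⌈·⌉ = 2111
j=12: r + 11k = 2311.351588… → ⌈·⌉ = 2312
j=13: r + 12k = 2511.939823… → ⌈·⌉ = 2512
j=14: r + 13k = 2712.528058… → ⌈·⌉ = 2713
j=15: r + 14k = 2913.116294… → ⌈·⌉ = 2914
j=16: r + 15k = 3113.704529… → ⌈·⌉ = 3114
j=17: r + 16k = 3314.292764… → ⌈·⌉ = 3315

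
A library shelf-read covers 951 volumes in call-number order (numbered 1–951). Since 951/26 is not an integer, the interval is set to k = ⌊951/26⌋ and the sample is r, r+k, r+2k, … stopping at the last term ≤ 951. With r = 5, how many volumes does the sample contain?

27

k = ⌊951/26⌋ = 36
Achieved size = ⌊(951 − 5)/36⌋ + 1 = ⌊946/36⌋ + 1 = 26 + 1 = 27
(last selection: 5 + 26×36 = 941 ≤ 951; next would be 977 > 951)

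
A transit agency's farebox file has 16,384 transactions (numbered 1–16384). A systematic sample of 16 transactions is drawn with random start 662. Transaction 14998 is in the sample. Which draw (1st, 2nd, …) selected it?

k = 16384/16 = 1024
position = (14998 − 662)/1024 + 1 = 14336/1024 + 1 = 14 + 1 = 15

15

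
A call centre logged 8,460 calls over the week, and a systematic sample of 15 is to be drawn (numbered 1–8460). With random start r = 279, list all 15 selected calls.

279, 843, 1407, 1971, 2535, 3099, 3663, 4227, 4791, 5355, 5919, 6483, 7047, 7611, 8175

k = N/n = 8460/15 = 564
call 1: 279
call 2: 279 + 564 = 843
call 3: 843 + 564 = 1407
call 4: 1407 + 564 = 1971
call 5: 1971 + 564 = 2535
call 6: 2535 + 564 = 3099
call 7: 3099 + 564 = 3663
call 8: 3663 + 564 = 4227
call 9: 4227 + 564 = 4791
call 10: 4791 + 564 = 5355
call 11: 5355 + 564 = 5919
call 12: 5919 + 564 = 6483
call 13: 6483 + 564 = 7047
call 14: 7047 + 564 = 7611
call 15: 7611 + 564 = 8175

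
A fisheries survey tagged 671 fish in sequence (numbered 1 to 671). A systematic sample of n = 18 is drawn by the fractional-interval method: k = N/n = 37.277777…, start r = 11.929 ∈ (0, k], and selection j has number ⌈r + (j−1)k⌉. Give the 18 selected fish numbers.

12, 50, 87, 124, 162, 199, 236, 273, 311, 348, 385, 422, 460, 497, 534, 572, 609, 646

j=1: r + 0k = 11.929 → ⌈·⌉ = 12
j=2: r + 1k = 49.206777… → ⌈·⌉ = 50
j=3: r + 2k = 86.484555… → ⌈·⌉ = 87
j=4: r + 3k = 123.762333… → ⌈·⌉ = 124
j=5: r + 4k = 161.040111… → ⌈·⌉ = 162
j=6: r + 5k = 198.317888… → ⌈·⌉ = 199
j=7: r + 6k = 235.595666… → ⌈·⌉ = 236
j=8: r + 7k = 272.873444… → ⌈·⌉ = 273
j=9: r + 8k = 310.151222… → ⌈·⌉ = 311
j=10: r + 9k = 347.429 → ⌈·⌉ = 348
j=11: r + 10k = 384.706777… → ⌈·⌉ = 385
j=12: r + 11k = 421.984555… → ⌈·⌉ = 422
j=13: r + 12k = 459.262333… → ⌈·⌉ = 460
j=14: r + 13k = 496.540111… → ⌈·⌉ = 497
j=15: r + 14k = 533.817888… → ⌈·⌉ = 534
j=16: r + 15k = 571.095666… → ⌈·⌉ = 572
j=17: r + 16k = 608.373444… → ⌈·⌉ = 609
j=18: r + 17k = 645.651222… → ⌈·⌉ = 646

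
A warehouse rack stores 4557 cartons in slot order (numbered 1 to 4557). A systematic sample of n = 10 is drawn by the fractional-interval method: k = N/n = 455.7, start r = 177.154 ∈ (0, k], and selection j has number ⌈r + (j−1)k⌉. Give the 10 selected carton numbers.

178, 633, 1089, 1545, 2000, 2456, 2912, 3368, 3823, 4279

j=1: r + 0k = 177.154 → ⌈·⌉ = 178
j=2: r + 1k = 632.854 → ⌈·⌉ = 633
j=3: r + 2k = 1088.554 → ⌈·⌉ = 1089
j=4: r + 3k = 1544.254 → ⌈·⌉ = 1545
j=5: r + 4k = 1999.954 → ⌈·⌉ = 2000
j=6: r + 5k = 2455.654 → ⌈·⌉ = 2456
j=7: r + 6k = 2911.354 → ⌈·⌉ = 2912
j=8: r + 7k = 3367.054 → ⌈·⌉ = 3368
j=9: r + 8k = 3822.754 → ⌈·⌉ = 3823
j=10: r + 9k = 4278.454 → ⌈·⌉ = 4279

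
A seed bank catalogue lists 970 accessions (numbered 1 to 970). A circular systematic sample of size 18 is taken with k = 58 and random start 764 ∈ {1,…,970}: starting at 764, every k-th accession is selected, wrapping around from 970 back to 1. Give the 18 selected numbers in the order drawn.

Selection 1: 764
Selection 2: 764 + 58 = 822
Selection 3: 822 + 58 = 880
Selection 4: 880 + 58 = 938
Selection 5: 938 + 58 = 996 → 996 − 970 = 26
Selection 6: 26 + 58 = 84
Selection 7: 84 + 58 = 142
Selection 8: 142 + 58 = 200
Selection 9: 200 + 58 = 258
Selection 10: 258 + 58 = 316
Selection 11: 316 + 58 = 374
Selection 12: 374 + 58 = 432
Selection 13: 432 + 58 = 490
Selection 14: 490 + 58 = 548
Selection 15: 548 + 58 = 606
Selection 16: 606 + 58 = 664
Selection 17: 664 + 58 = 722
Selection 18: 722 + 58 = 780

764, 822, 880, 938, 26, 84, 142, 200, 258, 316, 374, 432, 490, 548, 606, 664, 722, 780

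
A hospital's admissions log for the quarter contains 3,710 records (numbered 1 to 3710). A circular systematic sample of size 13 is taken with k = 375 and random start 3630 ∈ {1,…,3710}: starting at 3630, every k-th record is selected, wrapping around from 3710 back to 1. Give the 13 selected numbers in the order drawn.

Selection 1: 3630
Selection 2: 3630 + 375 = 4005 → 4005 − 3710 = 295
Selection 3: 295 + 375 = 670
Selection 4: 670 + 375 = 1045
Selection 5: 1045 + 375 = 1420
Selection 6: 1420 + 375 = 1795
Selection 7: 1795 + 375 = 2170
Selection 8: 2170 + 375 = 2545
Selection 9: 2545 + 375 = 2920
Selection 10: 2920 + 375 = 3295
Selection 11: 3295 + 375 = 3670
Selection 12: 3670 + 375 = 4045 → 4045 − 3710 = 335
Selection 13: 335 + 375 = 710

3630, 295, 670, 1045, 1420, 1795, 2170, 2545, 2920, 3295, 3670, 335, 710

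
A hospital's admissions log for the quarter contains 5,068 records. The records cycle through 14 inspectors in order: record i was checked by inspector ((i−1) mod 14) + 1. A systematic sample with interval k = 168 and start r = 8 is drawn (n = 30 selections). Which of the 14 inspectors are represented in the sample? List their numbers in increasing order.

8

Consecutive selections differ by k = 168, so their inspector numbers differ by 168 mod 14 = 0.
gcd(168, 14) = 14, so the sample visits 14/14 = 1 distinct residues mod 14.
Start 8 is inspector 8; the inspectors hit are 8.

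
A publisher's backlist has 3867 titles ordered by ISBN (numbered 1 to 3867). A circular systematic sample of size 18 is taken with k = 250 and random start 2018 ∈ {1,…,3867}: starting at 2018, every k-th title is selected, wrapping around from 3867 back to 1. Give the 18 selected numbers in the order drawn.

2018, 2268, 2518, 2768, 3018, 3268, 3518, 3768, 151, 401, 651, 901, 1151, 1401, 1651, 1901, 2151, 2401

Selection 1: 2018
Selection 2: 2018 + 250 = 2268
Selection 3: 2268 + 250 = 2518
Selection 4: 2518 + 250 = 2768
Selection 5: 2768 + 250 = 3018
Selection 6: 3018 + 250 = 3268
Selection 7: 3268 + 250 = 3518
Selection 8: 3518 + 250 = 3768
Selection 9: 3768 + 250 = 4018 → 4018 − 3867 = 151
Selection 10: 151 + 250 = 401
Selection 11: 401 + 250 = 651
Selection 12: 651 + 250 = 901
Selection 13: 901 + 250 = 1151
Selection 14: 1151 + 250 = 1401
Selection 15: 1401 + 250 = 1651
Selection 16: 1651 + 250 = 1901
Selection 17: 1901 + 250 = 2151
Selection 18: 2151 + 250 = 2401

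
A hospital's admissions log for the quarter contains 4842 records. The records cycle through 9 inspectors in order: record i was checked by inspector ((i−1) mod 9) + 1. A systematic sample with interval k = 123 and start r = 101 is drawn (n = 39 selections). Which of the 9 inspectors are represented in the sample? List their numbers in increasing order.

2, 5, 8

Consecutive selections differ by k = 123, so their inspector numbers differ by 123 mod 9 = 6.
gcd(123, 9) = 3, so the sample visits 9/3 = 3 distinct residues mod 9.
Start 101 is inspector 2; the inspectors hit are 2, 5, 8.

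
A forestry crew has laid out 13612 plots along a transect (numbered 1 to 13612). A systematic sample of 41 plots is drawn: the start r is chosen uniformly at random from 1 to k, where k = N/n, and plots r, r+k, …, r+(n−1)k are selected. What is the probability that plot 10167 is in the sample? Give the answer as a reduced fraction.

k = 13612/41 = 332.
Plot 10167 is selected iff r ≡ 10167 (mod 332); exactly one such r in {1,…,332}.
Inclusion probability = 1/332.

1/332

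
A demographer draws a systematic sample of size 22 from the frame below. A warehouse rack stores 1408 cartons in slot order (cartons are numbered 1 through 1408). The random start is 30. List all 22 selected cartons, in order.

30, 94, 158, 222, 286, 350, 414, 478, 542, 606, 670, 734, 798, 862, 926, 990, 1054, 1118, 1182, 1246, 1310, 1374

k = N/n = 1408/22 = 64
carton 1: 30
carton 2: 30 + 64 = 94
carton 3: 94 + 64 = 158
carton 4: 158 + 64 = 222
carton 5: 222 + 64 = 286
carton 6: 286 + 64 = 350
carton 7: 350 + 64 = 414
carton 8: 414 + 64 = 478
carton 9: 478 + 64 = 542
carton 10: 542 + 64 = 606
carton 11: 606 + 64 = 670
carton 12: 670 + 64 = 734
carton 13: 734 + 64 = 798
carton 14: 798 + 64 = 862
carton 15: 862 + 64 = 926
carton 16: 926 + 64 = 990
carton 17: 990 + 64 = 1054
carton 18: 1054 + 64 = 1118
carton 19: 1118 + 64 = 1182
carton 20: 1182 + 64 = 1246
carton 21: 1246 + 64 = 1310
carton 22: 1310 + 64 = 1374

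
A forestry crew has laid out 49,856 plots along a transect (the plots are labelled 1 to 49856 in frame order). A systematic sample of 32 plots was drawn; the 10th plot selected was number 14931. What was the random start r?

909

k = 49856/32 = 1558
r = 14931 − (10−1)×1558 = 14931 − 14022 = 909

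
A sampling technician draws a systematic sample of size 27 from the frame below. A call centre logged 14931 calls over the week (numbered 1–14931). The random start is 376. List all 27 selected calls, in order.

k = N/n = 14931/27 = 553
call 1: 376
call 2: 376 + 553 = 929
call 3: 929 + 553 = 1482
call 4: 1482 + 553 = 2035
call 5: 2035 + 553 = 2588
call 6: 2588 + 553 = 3141
call 7: 3141 + 553 = 3694
call 8: 3694 + 553 = 4247
call 9: 4247 + 553 = 4800
call 10: 4800 + 553 = 5353
call 11: 5353 + 553 = 5906
call 12: 5906 + 553 = 6459
call 13: 6459 + 553 = 7012
call 14: 7012 + 553 = 7565
call 15: 7565 + 553 = 8118
call 16: 8118 + 553 = 8671
call 17: 8671 + 553 = 9224
call 18: 9224 + 553 = 9777
call 19: 9777 + 553 = 10330
call 20: 10330 + 553 = 10883
call 21: 10883 + 553 = 11436
call 22: 11436 + 553 = 11989
call 23: 11989 + 553 = 12542
call 24: 12542 + 553 = 13095
call 25: 13095 + 553 = 13648
call 26: 13648 + 553 = 14201
call 27: 14201 + 553 = 14754

376, 929, 1482, 2035, 2588, 3141, 3694, 4247, 4800, 5353, 5906, 6459, 7012, 7565, 8118, 8671, 9224, 9777, 10330, 10883, 11436, 11989, 12542, 13095, 13648, 14201, 14754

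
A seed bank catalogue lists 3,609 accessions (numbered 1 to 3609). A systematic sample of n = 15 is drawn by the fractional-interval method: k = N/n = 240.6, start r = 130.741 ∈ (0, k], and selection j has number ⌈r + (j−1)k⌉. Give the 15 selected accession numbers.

131, 372, 612, 853, 1094, 1334, 1575, 1815, 2056, 2297, 2537, 2778, 3018, 3259, 3500

j=1: r + 0k = 130.741 → ⌈·⌉ = 131
j=2: r + 1k = 371.341 → ⌈·⌉ = 372
j=3: r + 2k = 611.941 → ⌈·⌉ = 612
j=4: r + 3k = 852.541 → ⌈·⌉ = 853
j=5: r + 4k = 1093.141 → ⌈·⌉ = 1094
j=6: r + 5k = 1333.741 → ⌈·⌉ = 1334
j=7: r + 6k = 1574.341 → ⌈·⌉ = 1575
j=8: r + 7k = 1814.941 → ⌈·⌉ = 1815
j=9: r + 8k = 2055.541 → ⌈·⌉ = 2056
j=10: r + 9k = 2296.141 → ⌈·⌉ = 2297
j=11: r + 10k = 2536.741 → ⌈·⌉ = 2537
j=12: r + 11k = 2777.341 → ⌈·⌉ = 2778
j=13: r + 12k = 3017.941 → ⌈·⌉ = 3018
j=14: r + 13k = 3258.541 → ⌈·⌉ = 3259
j=15: r + 14k = 3499.141 → ⌈·⌉ = 3500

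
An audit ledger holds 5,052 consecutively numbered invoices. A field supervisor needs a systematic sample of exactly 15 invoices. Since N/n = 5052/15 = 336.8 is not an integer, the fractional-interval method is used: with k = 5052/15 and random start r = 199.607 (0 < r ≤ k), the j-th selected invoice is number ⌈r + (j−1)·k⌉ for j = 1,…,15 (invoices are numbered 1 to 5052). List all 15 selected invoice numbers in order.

j=1: r + 0k = 199.607 → ⌈·⌉ = 200
j=2: r + 1k = 536.407 → ⌈·⌉ = 537
j=3: r + 2k = 873.207 → ⌈·⌉ = 874
j=4: r + 3k = 1210.007 → ⌈·⌉ = 1211
j=5: r + 4k = 1546.807 → ⌈·⌉ = 1547
j=6: r + 5k = 1883.607 → ⌈·⌉ = 1884
j=7: r + 6k = 2220.407 → ⌈·⌉ = 2221
j=8: r + 7k = 2557.207 → ⌈·⌉ = 2558
j=9: r + 8k = 2894.007 → ⌈·⌉ = 2895
j=10: r + 9k = 3230.807 → ⌈·⌉ = 3231
j=11: r + 10k = 3567.607 → ⌈·⌉ = 3568
j=12: r + 11k = 3904.407 → ⌈·⌉ = 3905
j=13: r + 12k = 4241.207 → ⌈·⌉ = 4242
j=14: r + 13k = 4578.007 → ⌈·⌉ = 4579
j=15: r + 14k = 4914.807 → ⌈·⌉ = 4915

200, 537, 874, 1211, 1547, 1884, 2221, 2558, 2895, 3231, 3568, 3905, 4242, 4579, 4915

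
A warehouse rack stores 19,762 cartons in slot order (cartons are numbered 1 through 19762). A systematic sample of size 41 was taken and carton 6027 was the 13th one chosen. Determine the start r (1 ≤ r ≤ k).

k = 19762/41 = 482
r = 6027 − (13−1)×482 = 6027 − 5784 = 243

243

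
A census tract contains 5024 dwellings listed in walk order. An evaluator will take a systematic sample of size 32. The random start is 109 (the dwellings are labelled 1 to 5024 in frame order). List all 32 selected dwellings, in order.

k = N/n = 5024/32 = 157
dwelling 1: 109
dwelling 2: 109 + 157 = 266
dwelling 3: 266 + 157 = 423
dwelling 4: 423 + 157 = 580
dwelling 5: 580 + 157 = 737
dwelling 6: 737 + 157 = 894
dwelling 7: 894 + 157 = 1051
dwelling 8: 1051 + 157 = 1208
dwelling 9: 1208 + 157 = 1365
dwelling 10: 1365 + 157 = 1522
dwelling 11: 1522 + 157 = 1679
dwelling 12: 1679 + 157 = 1836
dwelling 13: 1836 + 157 = 1993
dwelling 14: 1993 + 157 = 2150
dwelling 15: 2150 + 157 = 2307
dwelling 16: 2307 + 157 = 2464
dwelling 17: 2464 + 157 = 2621
dwelling 18: 2621 + 157 = 2778
dwelling 19: 2778 + 157 = 2935
dwelling 20: 2935 + 157 = 3092
dwelling 21: 3092 + 157 = 3249
dwelling 22: 3249 + 157 = 3406
dwelling 23: 3406 + 157 = 3563
dwelling 24: 3563 + 157 = 3720
dwelling 25: 3720 + 157 = 3877
dwelling 26: 3877 + 157 = 4034
dwelling 27: 4034 + 157 = 4191
dwelling 28: 4191 + 157 = 4348
dwelling 29: 4348 + 157 = 4505
dwelling 30: 4505 + 157 = 4662
dwelling 31: 4662 + 157 = 4819
dwelling 32: 4819 + 157 = 4976

109, 266, 423, 580, 737, 894, 1051, 1208, 1365, 1522, 1679, 1836, 1993, 2150, 2307, 2464, 2621, 2778, 2935, 3092, 3249, 3406, 3563, 3720, 3877, 4034, 4191, 4348, 4505, 4662, 4819, 4976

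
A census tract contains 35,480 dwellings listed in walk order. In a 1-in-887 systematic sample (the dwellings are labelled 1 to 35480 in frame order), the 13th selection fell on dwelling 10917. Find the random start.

273

k = 887
r = 10917 − (13−1)×887 = 10917 − 10644 = 273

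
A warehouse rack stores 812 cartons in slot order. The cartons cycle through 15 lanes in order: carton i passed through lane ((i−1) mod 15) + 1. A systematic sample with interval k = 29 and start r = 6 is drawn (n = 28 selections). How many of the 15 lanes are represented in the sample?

15

Consecutive selections differ by k = 29, so their lane numbers differ by 29 mod 15 = 14.
gcd(29, 15) = 1, so the sample visits 15/1 = 15 distinct residues mod 15.
Start 6 is lane 6; the lanes hit are 1, 2, 3, 4, 5, 6, 7, 8, 9, 10, 11, 12, 13, 14, 15.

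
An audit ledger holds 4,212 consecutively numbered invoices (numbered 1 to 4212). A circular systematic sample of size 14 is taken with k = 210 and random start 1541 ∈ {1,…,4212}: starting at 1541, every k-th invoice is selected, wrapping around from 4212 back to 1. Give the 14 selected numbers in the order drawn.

Selection 1: 1541
Selection 2: 1541 + 210 = 1751
Selection 3: 1751 + 210 = 1961
Selection 4: 1961 + 210 = 2171
Selection 5: 2171 + 210 = 2381
Selection 6: 2381 + 210 = 2591
Selection 7: 2591 + 210 = 2801
Selection 8: 2801 + 210 = 3011
Selection 9: 3011 + 210 = 3221
Selection 10: 3221 + 210 = 3431
Selection 11: 3431 + 210 = 3641
Selection 12: 3641 + 210 = 3851
Selection 13: 3851 + 210 = 4061
Selection 14: 4061 + 210 = 4271 → 4271 − 4212 = 59

1541, 1751, 1961, 2171, 2381, 2591, 2801, 3011, 3221, 3431, 3641, 3851, 4061, 59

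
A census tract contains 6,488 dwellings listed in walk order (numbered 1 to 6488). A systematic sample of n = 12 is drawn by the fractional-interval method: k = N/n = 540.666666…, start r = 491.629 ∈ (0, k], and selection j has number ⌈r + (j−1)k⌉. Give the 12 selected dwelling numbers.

j=1: r + 0k = 491.629 → ⌈·⌉ = 492
j=2: r + 1k = 1032.295666… → ⌈·⌉ = 1033
j=3: r + 2k = 1572.962333… → ⌈·⌉ = 1573
j=4: r + 3k = 2113.629 → ⌈·⌉ = 2114
j=5: r + 4k = 2654.295666… → ⌈·⌉ = 2655
j=6: r + 5k = 3194.962333… → ⌈·⌉ = 3195
j=7: r + 6k = 3735.629 → ⌈·⌉ = 3736
j=8: r + 7k = 4276.295666… → ⌈·⌉ = 4277
j=9: r + 8k = 4816.962333… → ⌈·⌉ = 4817
j=10: r + 9k = 5357.629 → ⌈·⌉ = 5358
j=11: r + 10k = 5898.295666… → ⌈·⌉ = 5899
j=12: r + 11k = 6438.962333… → ⌈·⌉ = 6439

492, 1033, 1573, 2114, 2655, 3195, 3736, 4277, 4817, 5358, 5899, 6439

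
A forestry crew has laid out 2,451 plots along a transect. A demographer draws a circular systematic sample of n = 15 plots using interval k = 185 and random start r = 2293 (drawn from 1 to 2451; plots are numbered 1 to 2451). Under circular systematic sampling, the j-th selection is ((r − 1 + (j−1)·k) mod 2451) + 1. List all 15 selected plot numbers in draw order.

Selection 1: 2293
Selection 2: 2293 + 185 = 2478 → 2478 − 2451 = 27
Selection 3: 27 + 185 = 212
Selection 4: 212 + 185 = 397
Selection 5: 397 + 185 = 582
Selection 6: 582 + 185 = 767
Selection 7: 767 + 185 = 952
Selection 8: 952 + 185 = 1137
Selection 9: 1137 + 185 = 1322
Selection 10: 1322 + 185 = 1507
Selection 11: 1507 + 185 = 1692
Selection 12: 1692 + 185 = 1877
Selection 13: 1877 + 185 = 2062
Selection 14: 2062 + 185 = 2247
Selection 15: 2247 + 185 = 2432

2293, 27, 212, 397, 582, 767, 952, 1137, 1322, 1507, 1692, 1877, 2062, 2247, 2432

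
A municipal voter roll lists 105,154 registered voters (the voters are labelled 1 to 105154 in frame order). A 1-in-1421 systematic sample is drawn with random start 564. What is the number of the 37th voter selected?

51720

k = 1421
37th selection = r + (37−1)·k = 564 + 36×1421 = 564 + 51156 = 51720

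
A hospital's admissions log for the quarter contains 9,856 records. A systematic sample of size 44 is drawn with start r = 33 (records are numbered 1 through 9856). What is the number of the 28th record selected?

6081

k = 9856/44 = 224
28th selection = r + (28−1)·k = 33 + 27×224 = 33 + 6048 = 6081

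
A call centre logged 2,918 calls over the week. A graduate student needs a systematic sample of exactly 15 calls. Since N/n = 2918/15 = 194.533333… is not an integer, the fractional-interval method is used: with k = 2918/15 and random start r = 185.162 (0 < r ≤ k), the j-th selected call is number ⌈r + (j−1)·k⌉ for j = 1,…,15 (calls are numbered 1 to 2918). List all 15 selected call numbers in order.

j=1: r + 0k = 185.162 → ⌈·⌉ = 186
j=2: r + 1k = 379.695333… → ⌈·⌉ = 380
j=3: r + 2k = 574.228666… → ⌈·⌉ = 575
j=4: r + 3k = 768.762 → ⌈·⌉ = 769
j=5: r + 4k = 963.295333… → ⌈·⌉ = 964
j=6: r + 5k = 1157.828666… → ⌈·⌉ = 1158
j=7: r + 6k = 1352.362 → ⌈·⌉ = 1353
j=8: r + 7k = 1546.895333… → ⌈·⌉ = 1547
j=9: r + 8k = 1741.428666… → ⌈·⌉ = 1742
j=10: r + 9k = 1935.962 → ⌈·⌉ = 1936
j=11: r + 10k = 2130.495333… → ⌈·⌉ = 2131
j=12: r + 11k = 2325.028666… → ⌈·⌉ = 2326
j=13: r + 12k = 2519.562 → ⌈·⌉ = 2520
j=14: r + 13k = 2714.095333… → ⌈·⌉ = 2715
j=15: r + 14k = 2908.628666… → ⌈·⌉ = 2909

186, 380, 575, 769, 964, 1158, 1353, 1547, 1742, 1936, 2131, 2326, 2520, 2715, 2909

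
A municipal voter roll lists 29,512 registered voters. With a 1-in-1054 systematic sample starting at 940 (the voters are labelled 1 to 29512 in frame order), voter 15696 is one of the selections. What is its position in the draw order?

k = 1054
position = (15696 − 940)/1054 + 1 = 14756/1054 + 1 = 14 + 1 = 15

15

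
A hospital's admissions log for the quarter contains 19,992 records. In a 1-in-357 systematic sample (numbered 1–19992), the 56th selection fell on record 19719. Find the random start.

k = 357
r = 19719 − (56−1)×357 = 19719 − 19635 = 84

84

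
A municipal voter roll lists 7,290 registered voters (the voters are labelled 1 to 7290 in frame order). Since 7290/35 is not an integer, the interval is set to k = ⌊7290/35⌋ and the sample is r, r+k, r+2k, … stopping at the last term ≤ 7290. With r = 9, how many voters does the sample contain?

36

k = ⌊7290/35⌋ = 208
Achieved size = ⌊(7290 − 9)/208⌋ + 1 = ⌊7281/208⌋ + 1 = 35 + 1 = 36
(last selection: 9 + 35×208 = 7289 ≤ 7290; next would be 7497 > 7290)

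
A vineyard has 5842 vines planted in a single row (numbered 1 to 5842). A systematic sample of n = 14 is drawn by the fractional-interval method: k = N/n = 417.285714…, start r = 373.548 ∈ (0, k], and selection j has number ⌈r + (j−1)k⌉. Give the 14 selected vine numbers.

374, 791, 1209, 1626, 2043, 2460, 2878, 3295, 3712, 4130, 4547, 4964, 5381, 5799

j=1: r + 0k = 373.548 → ⌈·⌉ = 374
j=2: r + 1k = 790.833714… → ⌈·⌉ = 791
j=3: r + 2k = 1208.119428… → ⌈·⌉ = 1209
j=4: r + 3k = 1625.405142… → ⌈·⌉ = 1626
j=5: r + 4k = 2042.690857… → ⌈·⌉ = 2043
j=6: r + 5k = 2459.976571… → ⌈·⌉ = 2460
j=7: r + 6k = 2877.262285… → ⌈·⌉ = 2878
j=8: r + 7k = 3294.548 → ⌈·⌉ = 3295
j=9: r + 8k = 3711.833714… → ⌈·⌉ = 3712
j=10: r + 9k = 4129.119428… → ⌈·⌉ = 4130
j=11: r + 10k = 4546.405142… → ⌈·⌉ = 4547
j=12: r + 11k = 4963.690857… → ⌈·⌉ = 4964
j=13: r + 12k = 5380.976571… → ⌈·⌉ = 5381
j=14: r + 13k = 5798.262285… → ⌈·⌉ = 5799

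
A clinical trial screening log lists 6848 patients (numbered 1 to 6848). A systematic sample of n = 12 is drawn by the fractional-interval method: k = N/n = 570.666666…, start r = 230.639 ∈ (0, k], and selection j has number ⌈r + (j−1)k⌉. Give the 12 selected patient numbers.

231, 802, 1372, 1943, 2514, 3084, 3655, 4226, 4796, 5367, 5938, 6508

j=1: r + 0k = 230.639 → ⌈·⌉ = 231
j=2: r + 1k = 801.305666… → ⌈·⌉ = 802
j=3: r + 2k = 1371.972333… → ⌈·⌉ = 1372
j=4: r + 3k = 1942.639 → ⌈·⌉ = 1943
j=5: r + 4k = 2513.305666… → ⌈·⌉ = 2514
j=6: r + 5k = 3083.972333… → ⌈·⌉ = 3084
j=7: r + 6k = 3654.639 → ⌈·⌉ = 3655
j=8: r + 7k = 4225.305666… → ⌈·⌉ = 4226
j=9: r + 8k = 4795.972333… → ⌈·⌉ = 4796
j=10: r + 9k = 5366.639 → ⌈·⌉ = 5367
j=11: r + 10k = 5937.305666… → ⌈·⌉ = 5938
j=12: r + 11k = 6507.972333… → ⌈·⌉ = 6508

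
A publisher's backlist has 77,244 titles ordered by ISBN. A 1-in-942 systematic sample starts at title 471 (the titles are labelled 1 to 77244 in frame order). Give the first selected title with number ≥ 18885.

k = 942
Steps past start: ⌈(18885 − 471)/942⌉ = ⌈18414/942⌉ = 20
Selected title: 471 + 20×942 = 19311

19311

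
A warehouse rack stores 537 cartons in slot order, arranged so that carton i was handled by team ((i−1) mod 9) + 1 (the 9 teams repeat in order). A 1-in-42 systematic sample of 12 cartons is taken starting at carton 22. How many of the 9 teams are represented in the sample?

3

Consecutive selections differ by k = 42, so their team numbers differ by 42 mod 9 = 6.
gcd(42, 9) = 3, so the sample visits 9/3 = 3 distinct residues mod 9.
Start 22 is team 4; the teams hit are 1, 4, 7.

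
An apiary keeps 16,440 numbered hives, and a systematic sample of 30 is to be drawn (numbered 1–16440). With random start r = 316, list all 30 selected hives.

k = N/n = 16440/30 = 548
hive 1: 316
hive 2: 316 + 548 = 864
hive 3: 864 + 548 = 1412
hive 4: 1412 + 548 = 1960
hive 5: 1960 + 548 = 2508
hive 6: 2508 + 548 = 3056
hive 7: 3056 + 548 = 3604
hive 8: 3604 + 548 = 4152
hive 9: 4152 + 548 = 4700
hive 10: 4700 + 548 = 5248
hive 11: 5248 + 548 = 5796
hive 12: 5796 + 548 = 6344
hive 13: 6344 + 548 = 6892
hive 14: 6892 + 548 = 7440
hive 15: 7440 + 548 = 7988
hive 16: 7988 + 548 = 8536
hive 17: 8536 + 548 = 9084
hive 18: 9084 + 548 = 9632
hive 19: 9632 + 548 = 10180
hive 20: 10180 + 548 = 10728
hive 21: 10728 + 548 = 11276
hive 22: 11276 + 548 = 11824
hive 23: 11824 + 548 = 12372
hive 24: 12372 + 548 = 12920
hive 25: 12920 + 548 = 13468
hive 26: 13468 + 548 = 14016
hive 27: 14016 + 548 = 14564
hive 28: 14564 + 548 = 15112
hive 29: 15112 + 548 = 15660
hive 30: 15660 + 548 = 16208

316, 864, 1412, 1960, 2508, 3056, 3604, 4152, 4700, 5248, 5796, 6344, 6892, 7440, 7988, 8536, 9084, 9632, 10180, 10728, 11276, 11824, 12372, 12920, 13468, 14016, 14564, 15112, 15660, 16208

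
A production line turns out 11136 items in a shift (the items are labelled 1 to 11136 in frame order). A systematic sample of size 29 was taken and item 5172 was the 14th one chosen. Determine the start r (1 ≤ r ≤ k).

k = 11136/29 = 384
r = 5172 − (14−1)×384 = 5172 − 4992 = 180

180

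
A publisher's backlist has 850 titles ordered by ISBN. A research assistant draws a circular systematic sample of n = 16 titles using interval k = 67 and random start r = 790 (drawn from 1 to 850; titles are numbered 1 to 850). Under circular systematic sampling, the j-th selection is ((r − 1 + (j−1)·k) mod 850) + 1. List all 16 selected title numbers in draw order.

Selection 1: 790
Selection 2: 790 + 67 = 857 → 857 − 850 = 7
Selection 3: 7 + 67 = 74
Selection 4: 74 + 67 = 141
Selection 5: 141 + 67 = 208
Selection 6: 208 + 67 = 275
Selection 7: 275 + 67 = 342
Selection 8: 342 + 67 = 409
Selection 9: 409 + 67 = 476
Selection 10: 476 + 67 = 543
Selection 11: 543 + 67 = 610
Selection 12: 610 + 67 = 677
Selection 13: 677 + 67 = 744
Selection 14: 744 + 67 = 811
Selection 15: 811 + 67 = 878 → 878 − 850 = 28
Selection 16: 28 + 67 = 95

790, 7, 74, 141, 208, 275, 342, 409, 476, 543, 610, 677, 744, 811, 28, 95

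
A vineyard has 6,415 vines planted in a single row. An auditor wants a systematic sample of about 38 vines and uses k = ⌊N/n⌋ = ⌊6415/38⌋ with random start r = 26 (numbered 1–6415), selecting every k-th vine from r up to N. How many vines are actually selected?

39

k = ⌊6415/38⌋ = 168
Achieved size = ⌊(6415 − 26)/168⌋ + 1 = ⌊6389/168⌋ + 1 = 38 + 1 = 39
(last selection: 26 + 38×168 = 6410 ≤ 6415; next would be 6578 > 6415)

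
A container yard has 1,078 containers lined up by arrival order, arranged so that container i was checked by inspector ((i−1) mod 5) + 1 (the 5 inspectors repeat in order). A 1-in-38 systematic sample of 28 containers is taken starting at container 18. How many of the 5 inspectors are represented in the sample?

Consecutive selections differ by k = 38, so their inspector numbers differ by 38 mod 5 = 3.
gcd(38, 5) = 1, so the sample visits 5/1 = 5 distinct residues mod 5.
Start 18 is inspector 3; the inspectors hit are 1, 2, 3, 4, 5.

5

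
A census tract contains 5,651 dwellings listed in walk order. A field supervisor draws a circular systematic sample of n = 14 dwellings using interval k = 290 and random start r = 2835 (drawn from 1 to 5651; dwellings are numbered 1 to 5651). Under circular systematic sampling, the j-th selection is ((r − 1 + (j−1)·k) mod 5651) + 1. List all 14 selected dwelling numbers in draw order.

Selection 1: 2835
Selection 2: 2835 + 290 = 3125
Selection 3: 3125 + 290 = 3415
Selection 4: 3415 + 290 = 3705
Selection 5: 3705 + 290 = 3995
Selection 6: 3995 + 290 = 4285
Selection 7: 4285 + 290 = 4575
Selection 8: 4575 + 290 = 4865
Selection 9: 4865 + 290 = 5155
Selection 10: 5155 + 290 = 5445
Selection 11: 5445 + 290 = 5735 → 5735 − 5651 = 84
Selection 12: 84 + 290 = 374
Selection 13: 374 + 290 = 664
Selection 14: 664 + 290 = 954

2835, 3125, 3415, 3705, 3995, 4285, 4575, 4865, 5155, 5445, 84, 374, 664, 954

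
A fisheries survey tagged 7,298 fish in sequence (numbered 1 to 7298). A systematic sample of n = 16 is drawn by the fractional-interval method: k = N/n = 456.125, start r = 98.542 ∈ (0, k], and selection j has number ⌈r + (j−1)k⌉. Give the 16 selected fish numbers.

99, 555, 1011, 1467, 1924, 2380, 2836, 3292, 3748, 4204, 4660, 5116, 5573, 6029, 6485, 6941

j=1: r + 0k = 98.542 → ⌈·⌉ = 99
j=2: r + 1k = 554.667 → ⌈·⌉ = 555
j=3: r + 2k = 1010.792 → ⌈·⌉ = 1011
j=4: r + 3k = 1466.917 → ⌈·⌉ = 1467
j=5: r + 4k = 1923.042 → ⌈·⌉ = 1924
j=6: r + 5k = 2379.167 → ⌈·⌉ = 2380
j=7: r + 6k = 2835.292 → ⌈·⌉ = 2836
j=8: r + 7k = 3291.417 → ⌈·⌉ = 3292
j=9: r + 8k = 3747.542 → ⌈·⌉ = 3748
j=10: r + 9k = 4203.667 → ⌈·⌉ = 4204
j=11: r + 10k = 4659.792 → ⌈·⌉ = 4660
j=12: r + 11k = 5115.917 → ⌈·⌉ = 5116
j=13: r + 12k = 5572.042 → ⌈·⌉ = 5573
j=14: r + 13k = 6028.167 → ⌈·⌉ = 6029
j=15: r + 14k = 6484.292 → ⌈·⌉ = 6485
j=16: r + 15k = 6940.417 → ⌈·⌉ = 6941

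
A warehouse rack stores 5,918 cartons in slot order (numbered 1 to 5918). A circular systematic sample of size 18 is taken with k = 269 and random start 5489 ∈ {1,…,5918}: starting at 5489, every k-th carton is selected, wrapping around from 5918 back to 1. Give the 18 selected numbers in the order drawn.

5489, 5758, 109, 378, 647, 916, 1185, 1454, 1723, 1992, 2261, 2530, 2799, 3068, 3337, 3606, 3875, 4144

Selection 1: 5489
Selection 2: 5489 + 269 = 5758
Selection 3: 5758 + 269 = 6027 → 6027 − 5918 = 109
Selection 4: 109 + 269 = 378
Selection 5: 378 + 269 = 647
Selection 6: 647 + 269 = 916
Selection 7: 916 + 269 = 1185
Selection 8: 1185 + 269 = 1454
Selection 9: 1454 + 269 = 1723
Selection 10: 1723 + 269 = 1992
Selection 11: 1992 + 269 = 2261
Selection 12: 2261 + 269 = 2530
Selection 13: 2530 + 269 = 2799
Selection 14: 2799 + 269 = 3068
Selection 15: 3068 + 269 = 3337
Selection 16: 3337 + 269 = 3606
Selection 17: 3606 + 269 = 3875
Selection 18: 3875 + 269 = 4144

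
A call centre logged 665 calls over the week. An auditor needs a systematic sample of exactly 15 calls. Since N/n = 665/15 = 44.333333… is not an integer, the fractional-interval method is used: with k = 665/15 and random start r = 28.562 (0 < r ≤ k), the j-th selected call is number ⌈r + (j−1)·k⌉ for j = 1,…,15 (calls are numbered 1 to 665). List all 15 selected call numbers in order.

j=1: r + 0k = 28.562 → ⌈·⌉ = 29
j=2: r + 1k = 72.895333… → ⌈·⌉ = 73
j=3: r + 2k = 117.228666… → ⌈·⌉ = 118
j=4: r + 3k = 161.562 → ⌈·⌉ = 162
j=5: r + 4k = 205.895333… → ⌈·⌉ = 206
j=6: r + 5k = 250.228666… → ⌈·⌉ = 251
j=7: r + 6k = 294.562 → ⌈·⌉ = 295
j=8: r + 7k = 338.895333… → ⌈·⌉ = 339
j=9: r + 8k = 383.228666… → ⌈·⌉ = 384
j=10: r + 9k = 427.562 → ⌈·⌉ = 428
j=11: r + 10k = 471.895333… → ⌈·⌉ = 472
j=12: r + 11k = 516.228666… → ⌈·⌉ = 517
j=13: r + 12k = 560.562 → ⌈·⌉ = 561
j=14: r + 13k = 604.895333… → ⌈·⌉ = 605
j=15: r + 14k = 649.228666… → ⌈·⌉ = 650

29, 73, 118, 162, 206, 251, 295, 339, 384, 428, 472, 517, 561, 605, 650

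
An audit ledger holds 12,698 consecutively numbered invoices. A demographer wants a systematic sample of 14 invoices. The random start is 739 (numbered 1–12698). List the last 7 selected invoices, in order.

7088, 7995, 8902, 9809, 10716, 11623, 12530

k = N/n = 12698/14 = 907
8th selection = 739 + 7×907 = 7088
9th: 7088 + 907 = 7995
10th: 7995 + 907 = 8902
11th: 8902 + 907 = 9809
12th: 9809 + 907 = 10716
13th: 10716 + 907 = 11623
14th: 11623 + 907 = 12530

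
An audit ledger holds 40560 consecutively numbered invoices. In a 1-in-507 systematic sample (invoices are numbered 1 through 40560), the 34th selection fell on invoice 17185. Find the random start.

454

k = 507
r = 17185 − (34−1)×507 = 17185 − 16731 = 454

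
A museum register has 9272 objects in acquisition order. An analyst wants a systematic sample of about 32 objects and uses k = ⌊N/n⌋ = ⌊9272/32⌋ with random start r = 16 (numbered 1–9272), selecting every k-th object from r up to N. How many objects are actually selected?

k = ⌊9272/32⌋ = 289
Achieved size = ⌊(9272 − 16)/289⌋ + 1 = ⌊9256/289⌋ + 1 = 32 + 1 = 33
(last selection: 16 + 32×289 = 9264 ≤ 9272; next would be 9553 > 9272)

33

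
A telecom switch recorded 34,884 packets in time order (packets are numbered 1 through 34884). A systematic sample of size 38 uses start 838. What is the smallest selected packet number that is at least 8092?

8182

k = 34884/38 = 918
Steps past start: ⌈(8092 − 838)/918⌉ = ⌈7254/918⌉ = 8
Selected packet: 838 + 8×918 = 8182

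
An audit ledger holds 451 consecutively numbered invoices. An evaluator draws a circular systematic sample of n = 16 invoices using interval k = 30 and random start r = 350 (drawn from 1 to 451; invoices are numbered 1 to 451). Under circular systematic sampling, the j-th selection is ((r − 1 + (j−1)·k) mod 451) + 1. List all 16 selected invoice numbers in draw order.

Selection 1: 350
Selection 2: 350 + 30 = 380
Selection 3: 380 + 30 = 410
Selection 4: 410 + 30 = 440
Selection 5: 440 + 30 = 470 → 470 − 451 = 19
Selection 6: 19 + 30 = 49
Selection 7: 49 + 30 = 79
Selection 8: 79 + 30 = 109
Selection 9: 109 + 30 = 139
Selection 10: 139 + 30 = 169
Selection 11: 169 + 30 = 199
Selection 12: 199 + 30 = 229
Selection 13: 229 + 30 = 259
Selection 14: 259 + 30 = 289
Selection 15: 289 + 30 = 319
Selection 16: 319 + 30 = 349

350, 380, 410, 440, 19, 49, 79, 109, 139, 169, 199, 229, 259, 289, 319, 349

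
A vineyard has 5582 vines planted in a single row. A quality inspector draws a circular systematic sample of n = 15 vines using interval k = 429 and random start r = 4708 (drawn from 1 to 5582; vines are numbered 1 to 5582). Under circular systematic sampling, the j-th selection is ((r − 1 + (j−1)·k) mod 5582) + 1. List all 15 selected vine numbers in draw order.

4708, 5137, 5566, 413, 842, 1271, 1700, 2129, 2558, 2987, 3416, 3845, 4274, 4703, 5132

Selection 1: 4708
Selection 2: 4708 + 429 = 5137
Selection 3: 5137 + 429 = 5566
Selection 4: 5566 + 429 = 5995 → 5995 − 5582 = 413
Selection 5: 413 + 429 = 842
Selection 6: 842 + 429 = 1271
Selection 7: 1271 + 429 = 1700
Selection 8: 1700 + 429 = 2129
Selection 9: 2129 + 429 = 2558
Selection 10: 2558 + 429 = 2987
Selection 11: 2987 + 429 = 3416
Selection 12: 3416 + 429 = 3845
Selection 13: 3845 + 429 = 4274
Selection 14: 4274 + 429 = 4703
Selection 15: 4703 + 429 = 5132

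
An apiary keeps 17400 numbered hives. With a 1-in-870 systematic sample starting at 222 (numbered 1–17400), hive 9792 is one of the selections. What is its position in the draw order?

12

k = 870
position = (9792 − 222)/870 + 1 = 9570/870 + 1 = 11 + 1 = 12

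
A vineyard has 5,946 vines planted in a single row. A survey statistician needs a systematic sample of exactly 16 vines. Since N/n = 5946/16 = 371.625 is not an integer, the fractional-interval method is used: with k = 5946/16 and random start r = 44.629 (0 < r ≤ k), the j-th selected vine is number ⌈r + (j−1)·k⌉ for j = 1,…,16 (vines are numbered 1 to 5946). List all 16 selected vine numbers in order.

j=1: r + 0k = 44.629 → ⌈·⌉ = 45
j=2: r + 1k = 416.254 → ⌈·⌉ = 417
j=3: r + 2k = 787.879 → ⌈·⌉ = 788
j=4: r + 3k = 1159.504 → ⌈·⌉ = 1160
j=5: r + 4k = 1531.129 → ⌈·⌉ = 1532
j=6: r + 5k = 1902.754 → ⌈·⌉ = 1903
j=7: r + 6k = 2274.379 → ⌈·⌉ = 2275
j=8: r + 7k = 2646.004 → ⌈·⌉ = 2647
j=9: r + 8k = 3017.629 → ⌈·⌉ = 3018
j=10: r + 9k = 3389.254 → ⌈·⌉ = 3390
j=11: r + 10k = 3760.879 → ⌈·⌉ = 3761
j=12: r + 11k = 4132.504 → ⌈·⌉ = 4133
j=13: r + 12k = 4504.129 → ⌈·⌉ = 4505
j=14: r + 13k = 4875.754 → ⌈·⌉ = 4876
j=15: r + 14k = 5247.379 → ⌈·⌉ = 5248
j=16: r + 15k = 5619.004 → ⌈·⌉ = 5620

45, 417, 788, 1160, 1532, 1903, 2275, 2647, 3018, 3390, 3761, 4133, 4505, 4876, 5248, 5620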